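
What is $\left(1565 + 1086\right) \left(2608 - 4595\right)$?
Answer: $-5267537$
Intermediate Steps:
$\left(1565 + 1086\right) \left(2608 - 4595\right) = 2651 \left(-1987\right) = -5267537$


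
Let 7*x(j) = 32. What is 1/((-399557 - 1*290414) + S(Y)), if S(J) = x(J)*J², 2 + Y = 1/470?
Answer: -386575/266718485557 ≈ -1.4494e-6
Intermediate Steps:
Y = -939/470 (Y = -2 + 1/470 = -939/470 ≈ -1.9979)
x(j) = 32/7 (x(j) = (⅐)*32 = 32/7)
S(J) = 32*J²/7
1/((-399557 - 1*290414) + S(Y)) = 1/((-399557 - 1*290414) + 32*(-939/470)²/7) = 1/((-399557 - 290414) + (32/7)*(881721/220900)) = 1/(-689971 + 7053768/386575) = 1/(-266718485557/386575) = -386575/266718485557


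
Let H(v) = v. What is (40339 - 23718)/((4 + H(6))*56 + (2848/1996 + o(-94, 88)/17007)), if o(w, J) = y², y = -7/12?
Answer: 20311776022032/686094513667 ≈ 29.605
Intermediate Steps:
y = -7/12 (y = -7*1/12 = -7/12 ≈ -0.58333)
o(w, J) = 49/144 (o(w, J) = (-7/12)² = 49/144)
(40339 - 23718)/((4 + H(6))*56 + (2848/1996 + o(-94, 88)/17007)) = (40339 - 23718)/((4 + 6)*56 + (2848/1996 + (49/144)/17007)) = 16621/(10*56 + (2848*(1/1996) + (49/144)*(1/17007))) = 16621/(560 + (712/499 + 49/2449008)) = 16621/(560 + 1743718147/1222054992) = 16621/(686094513667/1222054992) = 16621*(1222054992/686094513667) = 20311776022032/686094513667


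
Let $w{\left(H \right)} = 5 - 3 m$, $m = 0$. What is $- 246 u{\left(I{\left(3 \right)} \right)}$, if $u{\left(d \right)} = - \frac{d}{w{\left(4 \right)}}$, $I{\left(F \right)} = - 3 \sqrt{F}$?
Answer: $- \frac{738 \sqrt{3}}{5} \approx -255.65$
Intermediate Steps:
$w{\left(H \right)} = 5$ ($w{\left(H \right)} = 5 - 0 = 5 + 0 = 5$)
$u{\left(d \right)} = - \frac{d}{5}$
$- 246 u{\left(I{\left(3 \right)} \right)} = - 246 \left(- \frac{\left(-3\right) \sqrt{3}}{5}\right) = - 246 \frac{3 \sqrt{3}}{5} = - \frac{738 \sqrt{3}}{5}$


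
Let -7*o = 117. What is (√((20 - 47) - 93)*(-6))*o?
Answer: 1404*I*√30/7 ≈ 1098.6*I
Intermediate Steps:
o = -117/7 (o = -⅐*117 = -117/7 ≈ -16.714)
(√((20 - 47) - 93)*(-6))*o = (√((20 - 47) - 93)*(-6))*(-117/7) = (√(-27 - 93)*(-6))*(-117/7) = (√(-120)*(-6))*(-117/7) = ((2*I*√30)*(-6))*(-117/7) = -12*I*√30*(-117/7) = 1404*I*√30/7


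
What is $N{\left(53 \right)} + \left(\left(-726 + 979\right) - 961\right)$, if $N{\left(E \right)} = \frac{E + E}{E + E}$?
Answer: $-707$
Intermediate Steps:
$N{\left(E \right)} = 1$ ($N{\left(E \right)} = \frac{2 E}{2 E} = 2 E \frac{1}{2 E} = 1$)
$N{\left(53 \right)} + \left(\left(-726 + 979\right) - 961\right) = 1 + \left(\left(-726 + 979\right) - 961\right) = 1 + \left(253 - 961\right) = 1 - 708 = -707$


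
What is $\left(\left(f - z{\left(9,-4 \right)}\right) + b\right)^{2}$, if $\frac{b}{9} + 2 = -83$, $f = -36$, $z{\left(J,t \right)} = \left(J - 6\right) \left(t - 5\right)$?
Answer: $599076$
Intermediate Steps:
$z{\left(J,t \right)} = \left(-6 + J\right) \left(-5 + t\right)$
$b = -765$ ($b = -18 + 9 \left(-83\right) = -18 - 747 = -765$)
$\left(\left(f - z{\left(9,-4 \right)}\right) + b\right)^{2} = \left(\left(-36 - \left(30 - -24 - 45 + 9 \left(-4\right)\right)\right) - 765\right)^{2} = \left(\left(-36 - \left(30 + 24 - 45 - 36\right)\right) - 765\right)^{2} = \left(\left(-36 - -27\right) - 765\right)^{2} = \left(\left(-36 + 27\right) - 765\right)^{2} = \left(-9 - 765\right)^{2} = \left(-774\right)^{2} = 599076$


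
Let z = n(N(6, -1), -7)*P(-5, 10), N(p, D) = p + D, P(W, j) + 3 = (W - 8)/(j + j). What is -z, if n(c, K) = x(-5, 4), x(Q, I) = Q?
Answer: -73/4 ≈ -18.250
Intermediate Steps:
P(W, j) = -3 + (-8 + W)/(2*j) (P(W, j) = -3 + (W - 8)/(j + j) = -3 + (-8 + W)/((2*j)) = -3 + (-8 + W)*(1/(2*j)) = -3 + (-8 + W)/(2*j))
N(p, D) = D + p
n(c, K) = -5
z = 73/4 (z = -5*(-8 - 5 - 6*10)/(2*10) = -5*(-8 - 5 - 60)/(2*10) = -5*(-73)/(2*10) = -5*(-73/20) = 73/4 ≈ 18.250)
-z = -1*73/4 = -73/4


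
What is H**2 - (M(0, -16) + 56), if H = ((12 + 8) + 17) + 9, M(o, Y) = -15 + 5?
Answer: 2070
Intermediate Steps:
M(o, Y) = -10
H = 46 (H = (20 + 17) + 9 = 37 + 9 = 46)
H**2 - (M(0, -16) + 56) = 46**2 - (-10 + 56) = 2116 - 1*46 = 2116 - 46 = 2070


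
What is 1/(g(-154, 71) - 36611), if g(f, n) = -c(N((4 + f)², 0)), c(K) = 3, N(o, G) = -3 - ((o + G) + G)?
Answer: -1/36614 ≈ -2.7312e-5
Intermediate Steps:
N(o, G) = -3 - o - 2*G (N(o, G) = -3 - ((G + o) + G) = -3 - (o + 2*G) = -3 + (-o - 2*G) = -3 - o - 2*G)
g(f, n) = -3 (g(f, n) = -1*3 = -3)
1/(g(-154, 71) - 36611) = 1/(-3 - 36611) = 1/(-36614) = -1/36614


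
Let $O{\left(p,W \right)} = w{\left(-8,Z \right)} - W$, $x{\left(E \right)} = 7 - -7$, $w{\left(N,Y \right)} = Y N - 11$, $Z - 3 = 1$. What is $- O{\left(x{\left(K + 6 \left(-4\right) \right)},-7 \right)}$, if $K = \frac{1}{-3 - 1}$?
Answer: $36$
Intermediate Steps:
$Z = 4$ ($Z = 3 + 1 = 4$)
$K = - \frac{1}{4}$ ($K = \frac{1}{-4} = - \frac{1}{4} \approx -0.25$)
$w{\left(N,Y \right)} = -11 + N Y$ ($w{\left(N,Y \right)} = N Y - 11 = -11 + N Y$)
$x{\left(E \right)} = 14$ ($x{\left(E \right)} = 7 + 7 = 14$)
$O{\left(p,W \right)} = -43 - W$ ($O{\left(p,W \right)} = \left(-11 - 32\right) - W = -43 - W$)
$- O{\left(x{\left(K + 6 \left(-4\right) \right)},-7 \right)} = - (-43 - -7) = - (-43 + 7) = \left(-1\right) \left(-36\right) = 36$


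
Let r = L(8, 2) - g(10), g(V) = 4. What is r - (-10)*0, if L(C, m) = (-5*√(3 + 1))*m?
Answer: -24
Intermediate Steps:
L(C, m) = -10*m (L(C, m) = (-5*√4)*m = (-5*2)*m = -10*m)
r = -24 (r = -10*2 - 1*4 = -20 - 4 = -24)
r - (-10)*0 = -24 - (-10)*0 = -24 - 1*0 = -24 + 0 = -24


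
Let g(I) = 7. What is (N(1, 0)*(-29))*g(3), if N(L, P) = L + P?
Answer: -203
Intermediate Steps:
(N(1, 0)*(-29))*g(3) = ((1 + 0)*(-29))*7 = (1*(-29))*7 = -29*7 = -203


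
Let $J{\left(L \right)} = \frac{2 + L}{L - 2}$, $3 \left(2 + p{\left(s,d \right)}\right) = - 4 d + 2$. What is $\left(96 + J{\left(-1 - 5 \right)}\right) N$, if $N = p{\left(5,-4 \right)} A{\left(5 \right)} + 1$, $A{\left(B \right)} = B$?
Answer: $\frac{4053}{2} \approx 2026.5$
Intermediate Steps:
$p{\left(s,d \right)} = - \frac{4}{3} - \frac{4 d}{3}$ ($p{\left(s,d \right)} = -2 + \frac{- 4 d + 2}{3} = -2 + \frac{2 - 4 d}{3} = -2 - \left(- \frac{2}{3} + \frac{4 d}{3}\right) = - \frac{4}{3} - \frac{4 d}{3}$)
$J{\left(L \right)} = \frac{2 + L}{-2 + L}$
$N = 21$ ($N = \left(- \frac{4}{3} - - \frac{16}{3}\right) 5 + 1 = \left(- \frac{4}{3} + \frac{16}{3}\right) 5 + 1 = 4 \cdot 5 + 1 = 20 + 1 = 21$)
$\left(96 + J{\left(-1 - 5 \right)}\right) N = \left(96 + \frac{2 - 6}{-2 - 6}\right) 21 = \left(96 + \frac{1}{-8} \left(-4\right)\right) 21 = \left(96 - - \frac{1}{2}\right) 21 = \left(96 + \frac{1}{2}\right) 21 = \frac{193}{2} \cdot 21 = \frac{4053}{2}$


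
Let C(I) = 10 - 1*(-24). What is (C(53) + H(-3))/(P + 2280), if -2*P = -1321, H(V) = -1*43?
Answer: -18/5881 ≈ -0.0030607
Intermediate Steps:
C(I) = 34 (C(I) = 10 + 24 = 34)
H(V) = -43
P = 1321/2 (P = -1/2*(-1321) = 1321/2 ≈ 660.50)
(C(53) + H(-3))/(P + 2280) = (34 - 43)/(1321/2 + 2280) = -9/5881/2 = -9*2/5881 = -18/5881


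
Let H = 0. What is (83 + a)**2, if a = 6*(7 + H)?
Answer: 15625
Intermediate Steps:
a = 42 (a = 6*(7 + 0) = 6*7 = 42)
(83 + a)**2 = (83 + 42)**2 = 125**2 = 15625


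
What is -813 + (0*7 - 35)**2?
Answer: 412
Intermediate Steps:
-813 + (0*7 - 35)**2 = -813 + (0 - 35)**2 = -813 + (-35)**2 = -813 + 1225 = 412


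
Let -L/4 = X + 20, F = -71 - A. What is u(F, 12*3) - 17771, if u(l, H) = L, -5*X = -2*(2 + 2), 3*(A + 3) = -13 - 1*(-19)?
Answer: -89287/5 ≈ -17857.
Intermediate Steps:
A = -1 (A = -3 + (-13 - 1*(-19))/3 = -3 + (-13 + 19)/3 = -3 + (⅓)*6 = -3 + 2 = -1)
X = 8/5 (X = -(-2)*(2 + 2)/5 = -(-2)*4/5 = -⅕*(-8) = 8/5 ≈ 1.6000)
F = -70 (F = -71 - 1*(-1) = -71 + 1 = -70)
L = -432/5 (L = -4*(8/5 + 20) = -4*108/5 = -432/5 ≈ -86.400)
u(l, H) = -432/5
u(F, 12*3) - 17771 = -432/5 - 17771 = -89287/5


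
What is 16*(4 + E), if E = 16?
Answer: 320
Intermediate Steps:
16*(4 + E) = 16*(4 + 16) = 16*20 = 320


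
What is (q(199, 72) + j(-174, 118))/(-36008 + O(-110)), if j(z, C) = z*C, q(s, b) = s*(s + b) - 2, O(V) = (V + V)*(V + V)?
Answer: 33395/12392 ≈ 2.6949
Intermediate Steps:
O(V) = 4*V² (O(V) = (2*V)*(2*V) = 4*V²)
q(s, b) = -2 + s*(b + s) (q(s, b) = s*(b + s) - 2 = -2 + s*(b + s))
j(z, C) = C*z
(q(199, 72) + j(-174, 118))/(-36008 + O(-110)) = ((-2 + 199² + 72*199) + 118*(-174))/(-36008 + 4*(-110)²) = ((-2 + 39601 + 14328) - 20532)/(-36008 + 4*12100) = (53927 - 20532)/(-36008 + 48400) = 33395/12392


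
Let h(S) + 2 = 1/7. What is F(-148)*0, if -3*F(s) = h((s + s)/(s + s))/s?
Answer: 0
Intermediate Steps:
h(S) = -13/7 (h(S) = -2 + 1/7 = -2 + ⅐ = -13/7)
F(s) = 13/(21*s) (F(s) = -(-13)/(21*s) = 13/(21*s))
F(-148)*0 = ((13/21)/(-148))*0 = ((13/21)*(-1/148))*0 = -13/3108*0 = 0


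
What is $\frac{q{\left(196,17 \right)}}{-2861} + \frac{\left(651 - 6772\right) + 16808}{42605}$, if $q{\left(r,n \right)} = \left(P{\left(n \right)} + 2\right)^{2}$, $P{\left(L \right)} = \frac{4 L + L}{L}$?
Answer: $\frac{28487862}{121892905} \approx 0.23371$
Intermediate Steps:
$P{\left(L \right)} = 5$ ($P{\left(L \right)} = \frac{5 L}{L} = 5$)
$q{\left(r,n \right)} = 49$ ($q{\left(r,n \right)} = \left(5 + 2\right)^{2} = 7^{2} = 49$)
$\frac{q{\left(196,17 \right)}}{-2861} + \frac{\left(651 - 6772\right) + 16808}{42605} = \frac{49}{-2861} + \frac{\left(651 - 6772\right) + 16808}{42605} = 49 \left(- \frac{1}{2861}\right) + \left(-6121 + 16808\right) \frac{1}{42605} = - \frac{49}{2861} + 10687 \cdot \frac{1}{42605} = - \frac{49}{2861} + \frac{10687}{42605} = \frac{28487862}{121892905}$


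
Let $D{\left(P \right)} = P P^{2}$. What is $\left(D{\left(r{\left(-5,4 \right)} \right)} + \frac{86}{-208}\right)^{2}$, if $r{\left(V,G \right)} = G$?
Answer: $\frac{43731769}{10816} \approx 4043.2$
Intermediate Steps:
$D{\left(P \right)} = P^{3}$
$\left(D{\left(r{\left(-5,4 \right)} \right)} + \frac{86}{-208}\right)^{2} = \left(4^{3} + \frac{86}{-208}\right)^{2} = \left(64 + 86 \left(- \frac{1}{208}\right)\right)^{2} = \left(64 - \frac{43}{104}\right)^{2} = \left(\frac{6613}{104}\right)^{2} = \frac{43731769}{10816}$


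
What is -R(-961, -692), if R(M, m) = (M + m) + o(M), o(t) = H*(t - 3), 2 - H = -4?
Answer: 7437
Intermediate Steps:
H = 6 (H = 2 - 1*(-4) = 2 + 4 = 6)
o(t) = -18 + 6*t (o(t) = 6*(t - 3) = 6*(-3 + t) = -18 + 6*t)
R(M, m) = -18 + m + 7*M (R(M, m) = (M + m) + (-18 + 6*M) = -18 + m + 7*M)
-R(-961, -692) = -(-18 - 692 + 7*(-961)) = -(-18 - 692 - 6727) = -1*(-7437) = 7437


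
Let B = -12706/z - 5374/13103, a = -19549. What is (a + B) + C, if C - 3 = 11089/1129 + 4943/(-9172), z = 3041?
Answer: -8063038240951391877/412615130254924 ≈ -19541.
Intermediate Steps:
C = 127193225/10355188 (C = 3 + (11089/1129 + 4943/(-9172)) = 3 + (11089*(1/1129) + 4943*(-1/9172)) = 3 + (11089/1129 - 4943/9172) = 3 + 96127661/10355188 = 127193225/10355188 ≈ 12.283)
B = -182829052/39846223 (B = -12706/3041 - 5374/13103 = -182829052/39846223 ≈ -4.5884)
(a + B) + C = (-19549 - 182829052/39846223) + 127193225/10355188 = -779136642479/39846223 + 127193225/10355188 = -8063038240951391877/412615130254924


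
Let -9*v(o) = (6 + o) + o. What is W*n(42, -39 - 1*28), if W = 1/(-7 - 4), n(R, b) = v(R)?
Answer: 10/11 ≈ 0.90909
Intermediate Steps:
v(o) = -⅔ - 2*o/9 (v(o) = -((6 + o) + o)/9 = -(6 + 2*o)/9 = -⅔ - 2*o/9)
n(R, b) = -⅔ - 2*R/9
W = -1/11 (W = 1/(-11) = -1/11 ≈ -0.090909)
W*n(42, -39 - 1*28) = -(-⅔ - 2/9*42)/11 = -(-⅔ - 28/3)/11 = -1/11*(-10) = 10/11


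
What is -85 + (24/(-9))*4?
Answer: -287/3 ≈ -95.667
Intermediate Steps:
-85 + (24/(-9))*4 = -85 + (24*(-1/9))*4 = -85 - 8/3*4 = -85 - 32/3 = -287/3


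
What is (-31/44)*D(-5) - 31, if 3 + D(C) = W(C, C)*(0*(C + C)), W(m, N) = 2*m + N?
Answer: -1271/44 ≈ -28.886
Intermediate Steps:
W(m, N) = N + 2*m
D(C) = -3 (D(C) = -3 + (C + 2*C)*(0*(C + C)) = -3 + (3*C)*(0*(2*C)) = -3 + (3*C)*0 = -3 + 0 = -3)
(-31/44)*D(-5) - 31 = -31/44*(-3) - 31 = 93/44 - 31 = -1271/44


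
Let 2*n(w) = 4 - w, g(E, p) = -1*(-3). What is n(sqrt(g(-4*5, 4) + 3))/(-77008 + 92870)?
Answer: 1/7931 - sqrt(6)/31724 ≈ 4.8875e-5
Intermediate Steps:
g(E, p) = 3
n(w) = 2 - w/2 (n(w) = (4 - w)/2 = 2 - w/2)
n(sqrt(g(-4*5, 4) + 3))/(-77008 + 92870) = (2 - sqrt(3 + 3)/2)/(-77008 + 92870) = (2 - sqrt(6)/2)/15862 = (2 - sqrt(6)/2)*(1/15862) = 1/7931 - sqrt(6)/31724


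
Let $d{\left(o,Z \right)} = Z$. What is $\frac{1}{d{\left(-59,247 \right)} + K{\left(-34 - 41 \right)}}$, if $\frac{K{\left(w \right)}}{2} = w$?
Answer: $\frac{1}{97} \approx 0.010309$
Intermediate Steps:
$K{\left(w \right)} = 2 w$
$\frac{1}{d{\left(-59,247 \right)} + K{\left(-34 - 41 \right)}} = \frac{1}{247 + 2 \left(-34 - 41\right)} = \frac{1}{247 + 2 \left(-75\right)} = \frac{1}{247 - 150} = \frac{1}{97}$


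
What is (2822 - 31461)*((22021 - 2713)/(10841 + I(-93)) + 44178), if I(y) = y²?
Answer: -12329784396696/9745 ≈ -1.2652e+9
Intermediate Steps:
(2822 - 31461)*((22021 - 2713)/(10841 + I(-93)) + 44178) = (2822 - 31461)*((22021 - 2713)/(10841 + (-93)²) + 44178) = -28639*(19308/(10841 + 8649) + 44178) = -28639*(19308/19490 + 44178) = -28639*(19308*(1/19490) + 44178) = -28639*(9654/9745 + 44178) = -28639*430524264/9745 = -12329784396696/9745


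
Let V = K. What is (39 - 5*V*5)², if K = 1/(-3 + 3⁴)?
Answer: 9102289/6084 ≈ 1496.1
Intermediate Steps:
K = 1/78 (K = 1/(-3 + 81) = 1/78 ≈ 0.012821)
V = 1/78 ≈ 0.012821
(39 - 5*V*5)² = (39 - 5*1/78*5)² = (39 - 5/78*5)² = (39 - 25/78)² = (3017/78)² = 9102289/6084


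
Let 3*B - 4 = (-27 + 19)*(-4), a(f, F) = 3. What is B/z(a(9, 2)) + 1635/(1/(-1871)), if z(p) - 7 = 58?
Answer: -198840513/65 ≈ -3.0591e+6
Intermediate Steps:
z(p) = 65 (z(p) = 7 + 58 = 65)
B = 12 (B = 4/3 + ((-27 + 19)*(-4))/3 = 4/3 + (-8*(-4))/3 = 4/3 + (⅓)*32 = 4/3 + 32/3 = 12)
B/z(a(9, 2)) + 1635/(1/(-1871)) = 12/65 + 1635/(1/(-1871)) = 12*(1/65) + 1635/(-1/1871) = 12/65 + 1635*(-1871) = 12/65 - 3059085 = -198840513/65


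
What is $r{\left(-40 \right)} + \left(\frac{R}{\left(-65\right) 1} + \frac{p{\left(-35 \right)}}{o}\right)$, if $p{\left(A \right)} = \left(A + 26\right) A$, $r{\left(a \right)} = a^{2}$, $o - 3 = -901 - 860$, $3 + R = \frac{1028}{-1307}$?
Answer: $\frac{79647787839}{49783630} \approx 1599.9$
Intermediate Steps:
$R = - \frac{4949}{1307}$ ($R = -3 + \frac{1028}{-1307} = -3 + 1028 \left(- \frac{1}{1307}\right) = -3 - \frac{1028}{1307} = - \frac{4949}{1307} \approx -3.7865$)
$o = -1758$ ($o = 3 - 1761 = -1758$)
$p{\left(A \right)} = A \left(26 + A\right)$ ($p{\left(A \right)} = \left(26 + A\right) A = A \left(26 + A\right)$)
$r{\left(-40 \right)} + \left(\frac{R}{\left(-65\right) 1} + \frac{p{\left(-35 \right)}}{o}\right) = \left(-40\right)^{2} + \left(- \frac{4949}{1307 \left(\left(-65\right) 1\right)} + \frac{\left(-35\right) \left(26 - 35\right)}{-1758}\right) = 1600 + \left(- \frac{4949}{1307 \left(-65\right)} + \left(-35\right) \left(-9\right) \left(- \frac{1}{1758}\right)\right) = 1600 + \left(\left(- \frac{4949}{1307}\right) \left(- \frac{1}{65}\right) + 315 \left(- \frac{1}{1758}\right)\right) = 1600 + \left(\frac{4949}{84955} - \frac{105}{586}\right) = 1600 - \frac{6020161}{49783630} = \frac{79647787839}{49783630}$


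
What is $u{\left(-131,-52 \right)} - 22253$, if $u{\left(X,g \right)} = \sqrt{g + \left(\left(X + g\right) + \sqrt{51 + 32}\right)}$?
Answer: $-22253 + i \sqrt{235 - \sqrt{83}} \approx -22253.0 + 15.03 i$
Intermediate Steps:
$u{\left(X,g \right)} = \sqrt{X + \sqrt{83} + 2 g}$ ($u{\left(X,g \right)} = \sqrt{g + \left(\left(X + g\right) + \sqrt{83}\right)} = \sqrt{g + \left(X + g + \sqrt{83}\right)} = \sqrt{X + \sqrt{83} + 2 g}$)
$u{\left(-131,-52 \right)} - 22253 = \sqrt{-131 + \sqrt{83} + 2 \left(-52\right)} - 22253 = \sqrt{-131 + \sqrt{83} - 104} - 22253 = \sqrt{-235 + \sqrt{83}} - 22253 = -22253 + \sqrt{-235 + \sqrt{83}}$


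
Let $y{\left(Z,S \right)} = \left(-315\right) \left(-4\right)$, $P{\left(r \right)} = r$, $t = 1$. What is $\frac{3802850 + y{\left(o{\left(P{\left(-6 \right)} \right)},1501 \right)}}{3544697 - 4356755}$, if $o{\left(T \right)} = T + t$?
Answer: $- \frac{1902055}{406029} \approx -4.6845$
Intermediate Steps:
$o{\left(T \right)} = 1 + T$ ($o{\left(T \right)} = T + 1 = 1 + T$)
$y{\left(Z,S \right)} = 1260$
$\frac{3802850 + y{\left(o{\left(P{\left(-6 \right)} \right)},1501 \right)}}{3544697 - 4356755} = \frac{3802850 + 1260}{3544697 - 4356755} = \frac{3804110}{-812058} = 3804110 \left(- \frac{1}{812058}\right) = - \frac{1902055}{406029}$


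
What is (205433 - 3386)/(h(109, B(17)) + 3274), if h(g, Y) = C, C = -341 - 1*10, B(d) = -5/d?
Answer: 202047/2923 ≈ 69.123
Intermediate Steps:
C = -351 (C = -341 - 10 = -351)
h(g, Y) = -351
(205433 - 3386)/(h(109, B(17)) + 3274) = (205433 - 3386)/(-351 + 3274) = 202047/2923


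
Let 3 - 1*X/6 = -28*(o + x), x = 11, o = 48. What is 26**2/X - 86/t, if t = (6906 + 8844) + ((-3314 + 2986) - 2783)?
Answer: 1281664/20917545 ≈ 0.061272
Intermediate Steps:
X = 9930 (X = 18 - (-168)*(48 + 11) = 18 - (-168)*59 = 18 - 6*(-1652) = 18 + 9912 = 9930)
t = 12639 (t = 15750 + (-328 - 2783) = 15750 - 3111 = 12639)
26**2/X - 86/t = 26**2/9930 - 86/12639 = 676*(1/9930) - 86*1/12639 = 338/4965 - 86/12639 = 1281664/20917545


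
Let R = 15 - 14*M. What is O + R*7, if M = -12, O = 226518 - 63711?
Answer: 164088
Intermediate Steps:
O = 162807
R = 183 (R = 15 - 14*(-12) = 15 + 168 = 183)
O + R*7 = 162807 + 183*7 = 162807 + 1281 = 164088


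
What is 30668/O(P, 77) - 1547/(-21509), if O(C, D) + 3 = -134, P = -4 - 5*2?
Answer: -4813329/21509 ≈ -223.78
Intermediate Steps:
P = -14 (P = -4 - 10 = -14)
O(C, D) = -137 (O(C, D) = -3 - 134 = -137)
30668/O(P, 77) - 1547/(-21509) = 30668/(-137) - 1547/(-21509) = 30668*(-1/137) - 1547*(-1/21509) = -30668/137 + 1547/21509 = -4813329/21509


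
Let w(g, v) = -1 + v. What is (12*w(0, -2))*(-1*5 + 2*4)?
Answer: -108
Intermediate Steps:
(12*w(0, -2))*(-1*5 + 2*4) = (12*(-1 - 2))*(-1*5 + 2*4) = (12*(-3))*(-5 + 8) = -36*3 = -108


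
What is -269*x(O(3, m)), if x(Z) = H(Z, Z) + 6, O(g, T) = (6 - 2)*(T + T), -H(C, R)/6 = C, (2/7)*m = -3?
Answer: -137190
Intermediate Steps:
m = -21/2 (m = (7/2)*(-3) = -21/2 ≈ -10.500)
H(C, R) = -6*C
O(g, T) = 8*T (O(g, T) = 4*(2*T) = 8*T)
x(Z) = 6 - 6*Z (x(Z) = -6*Z + 6 = 6 - 6*Z)
-269*x(O(3, m)) = -269*(6 - 48*(-21)/2) = -269*(6 - 6*(-84)) = -269*(6 + 504) = -269*510 = -137190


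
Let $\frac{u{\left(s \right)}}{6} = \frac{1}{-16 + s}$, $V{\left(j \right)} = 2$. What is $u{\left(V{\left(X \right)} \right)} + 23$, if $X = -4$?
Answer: $\frac{158}{7} \approx 22.571$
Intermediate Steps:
$u{\left(s \right)} = \frac{6}{-16 + s}$
$u{\left(V{\left(X \right)} \right)} + 23 = \frac{6}{-16 + 2} + 23 = \frac{6}{-14} + 23 = 6 \left(- \frac{1}{14}\right) + 23 = - \frac{3}{7} + 23 = \frac{158}{7}$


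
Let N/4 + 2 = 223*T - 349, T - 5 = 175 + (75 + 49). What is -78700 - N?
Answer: -348464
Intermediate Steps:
T = 304 (T = 5 + (175 + (75 + 49)) = 5 + (175 + 124) = 5 + 299 = 304)
N = 269764 (N = -8 + 4*(223*304 - 349) = -8 + 4*(67792 - 349) = -8 + 4*67443 = -8 + 269772 = 269764)
-78700 - N = -78700 - 1*269764 = -78700 - 269764 = -348464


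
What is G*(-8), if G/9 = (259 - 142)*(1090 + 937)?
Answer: -17075448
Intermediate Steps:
G = 2134431 (G = 9*((259 - 142)*(1090 + 937)) = 9*(117*2027) = 9*237159 = 2134431)
G*(-8) = 2134431*(-8) = -17075448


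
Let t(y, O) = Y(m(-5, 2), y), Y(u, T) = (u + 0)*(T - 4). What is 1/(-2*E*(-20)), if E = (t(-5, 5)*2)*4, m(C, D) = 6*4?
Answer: -1/69120 ≈ -1.4468e-5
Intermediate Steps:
m(C, D) = 24
Y(u, T) = u*(-4 + T)
t(y, O) = -96 + 24*y (t(y, O) = 24*(-4 + y) = -96 + 24*y)
E = -1728 (E = ((-96 + 24*(-5))*2)*4 = ((-96 - 120)*2)*4 = -216*2*4 = -432*4 = -1728)
1/(-2*E*(-20)) = 1/(-2*(-1728)*(-20)) = 1/(3456*(-20)) = 1/(-69120) = -1/69120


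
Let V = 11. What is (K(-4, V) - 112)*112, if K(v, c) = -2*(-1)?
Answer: -12320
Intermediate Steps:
K(v, c) = 2
(K(-4, V) - 112)*112 = (2 - 112)*112 = -110*112 = -12320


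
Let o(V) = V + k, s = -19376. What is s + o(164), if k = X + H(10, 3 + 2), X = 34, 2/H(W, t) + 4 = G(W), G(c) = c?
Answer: -57533/3 ≈ -19178.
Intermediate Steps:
H(W, t) = 2/(-4 + W)
k = 103/3 (k = 34 + 2/(-4 + 10) = 34 + 2/6 = 34 + 2*(⅙) = 34 + ⅓ = 103/3 ≈ 34.333)
o(V) = 103/3 + V (o(V) = V + 103/3 = 103/3 + V)
s + o(164) = -19376 + (103/3 + 164) = -19376 + 595/3 = -57533/3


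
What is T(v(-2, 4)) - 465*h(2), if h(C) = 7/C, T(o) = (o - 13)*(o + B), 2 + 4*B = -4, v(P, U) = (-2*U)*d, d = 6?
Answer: 1392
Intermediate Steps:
v(P, U) = -12*U (v(P, U) = -2*U*6 = -12*U)
B = -3/2 (B = -½ + (¼)*(-4) = -½ - 1 = -3/2 ≈ -1.5000)
T(o) = (-13 + o)*(-3/2 + o) (T(o) = (o - 13)*(o - 3/2) = (-13 + o)*(-3/2 + o))
T(v(-2, 4)) - 465*h(2) = (39/2 + (-12*4)² - (-174)*4) - 3255/2 = (39/2 + (-48)² - 29/2*(-48)) - 3255/2 = (39/2 + 2304 + 696) - 465*7/2 = 6039/2 - 3255/2 = 1392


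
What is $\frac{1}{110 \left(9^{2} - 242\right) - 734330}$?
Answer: $- \frac{1}{752040} \approx -1.3297 \cdot 10^{-6}$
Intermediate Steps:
$\frac{1}{110 \left(9^{2} - 242\right) - 734330} = \frac{1}{110 \left(81 - 242\right) - 734330} = \frac{1}{110 \left(-161\right) - 734330} = \frac{1}{-17710 - 734330} = \frac{1}{-752040} = - \frac{1}{752040}$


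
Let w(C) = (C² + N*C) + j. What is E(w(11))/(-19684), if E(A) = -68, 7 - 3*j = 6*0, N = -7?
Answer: 17/4921 ≈ 0.0034546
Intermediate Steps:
j = 7/3 (j = 7/3 - 2*0 = 7/3 - ⅓*0 = 7/3 + 0 = 7/3 ≈ 2.3333)
w(C) = 7/3 + C² - 7*C (w(C) = (C² - 7*C) + 7/3 = 7/3 + C² - 7*C)
E(w(11))/(-19684) = -68/(-19684) = -68*(-1/19684) = 17/4921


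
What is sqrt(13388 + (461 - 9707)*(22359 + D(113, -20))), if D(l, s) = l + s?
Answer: 2*I*sqrt(51894451) ≈ 14408.0*I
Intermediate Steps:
sqrt(13388 + (461 - 9707)*(22359 + D(113, -20))) = sqrt(13388 + (461 - 9707)*(22359 + (113 - 20))) = sqrt(13388 - 9246*(22359 + 93)) = sqrt(13388 - 9246*22452) = sqrt(13388 - 207591192) = sqrt(-207577804) = 2*I*sqrt(51894451)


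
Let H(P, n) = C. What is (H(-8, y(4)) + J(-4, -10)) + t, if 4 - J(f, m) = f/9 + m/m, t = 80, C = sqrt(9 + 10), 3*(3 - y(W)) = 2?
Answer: 751/9 + sqrt(19) ≈ 87.803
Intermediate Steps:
y(W) = 7/3 (y(W) = 3 - 1/3*2 = 3 - 2/3 = 7/3)
C = sqrt(19) ≈ 4.3589
H(P, n) = sqrt(19)
J(f, m) = 3 - f/9 (J(f, m) = 4 - (f/9 + m/m) = 4 - (f*(1/9) + 1) = 4 - (f/9 + 1) = 4 - (1 + f/9) = 4 + (-1 - f/9) = 3 - f/9)
(H(-8, y(4)) + J(-4, -10)) + t = (sqrt(19) + (3 - 1/9*(-4))) + 80 = (sqrt(19) + (3 + 4/9)) + 80 = (sqrt(19) + 31/9) + 80 = (31/9 + sqrt(19)) + 80 = 751/9 + sqrt(19)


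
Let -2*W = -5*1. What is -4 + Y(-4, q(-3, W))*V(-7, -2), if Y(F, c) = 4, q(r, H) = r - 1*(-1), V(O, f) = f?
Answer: -12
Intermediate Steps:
W = 5/2 (W = -(-5)/2 = -½*(-5) = 5/2 ≈ 2.5000)
q(r, H) = 1 + r (q(r, H) = r + 1 = 1 + r)
-4 + Y(-4, q(-3, W))*V(-7, -2) = -4 + 4*(-2) = -4 - 8 = -12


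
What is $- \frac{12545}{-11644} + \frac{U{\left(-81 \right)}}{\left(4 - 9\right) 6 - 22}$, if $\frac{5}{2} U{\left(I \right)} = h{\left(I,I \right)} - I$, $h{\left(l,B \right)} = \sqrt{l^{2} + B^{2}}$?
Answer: $\frac{343843}{756860} - \frac{81 \sqrt{2}}{130} \approx -0.42686$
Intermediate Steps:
$h{\left(l,B \right)} = \sqrt{B^{2} + l^{2}}$
$U{\left(I \right)} = - \frac{2 I}{5} + \frac{2 \sqrt{2} \sqrt{I^{2}}}{5}$ ($U{\left(I \right)} = \frac{2 \left(\sqrt{I^{2} + I^{2}} - I\right)}{5} = \frac{2 \left(\sqrt{2 I^{2}} - I\right)}{5} = \frac{2 \left(\sqrt{2} \sqrt{I^{2}} - I\right)}{5} = \frac{2 \left(- I + \sqrt{2} \sqrt{I^{2}}\right)}{5} = - \frac{2 I}{5} + \frac{2 \sqrt{2} \sqrt{I^{2}}}{5}$)
$- \frac{12545}{-11644} + \frac{U{\left(-81 \right)}}{\left(4 - 9\right) 6 - 22} = - \frac{12545}{-11644} + \frac{\left(- \frac{2}{5}\right) \left(-81\right) + \frac{2 \sqrt{2} \sqrt{\left(-81\right)^{2}}}{5}}{\left(4 - 9\right) 6 - 22} = \left(-12545\right) \left(- \frac{1}{11644}\right) + \frac{\frac{162}{5} + \frac{2 \sqrt{2} \sqrt{6561}}{5}}{\left(4 - 9\right) 6 - 22} = \frac{12545}{11644} + \frac{\frac{162}{5} + \frac{2}{5} \sqrt{2} \cdot 81}{\left(-5\right) 6 - 22} = \frac{12545}{11644} + \frac{\frac{162}{5} + \frac{162 \sqrt{2}}{5}}{-30 - 22} = \frac{12545}{11644} + \frac{\frac{162}{5} + \frac{162 \sqrt{2}}{5}}{-52} = \frac{12545}{11644} + \left(\frac{162}{5} + \frac{162 \sqrt{2}}{5}\right) \left(- \frac{1}{52}\right) = \frac{12545}{11644} - \left(\frac{81}{130} + \frac{81 \sqrt{2}}{130}\right) = \frac{343843}{756860} - \frac{81 \sqrt{2}}{130}$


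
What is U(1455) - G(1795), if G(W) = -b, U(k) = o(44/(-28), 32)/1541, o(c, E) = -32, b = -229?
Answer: -352921/1541 ≈ -229.02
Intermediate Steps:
U(k) = -32/1541
G(W) = 229 (G(W) = -1*(-229) = 229)
U(1455) - G(1795) = -32/1541 - 1*229 = -32/1541 - 229 = -352921/1541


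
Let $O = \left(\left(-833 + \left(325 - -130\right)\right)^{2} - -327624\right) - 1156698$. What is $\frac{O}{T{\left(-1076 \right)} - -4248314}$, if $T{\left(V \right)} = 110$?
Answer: $- \frac{343095}{2124212} \approx -0.16152$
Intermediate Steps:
$O = -686190$ ($O = \left(\left(-833 + \left(325 + 130\right)\right)^{2} + 327624\right) - 1156698 = \left(\left(-833 + 455\right)^{2} + 327624\right) - 1156698 = \left(\left(-378\right)^{2} + 327624\right) - 1156698 = \left(142884 + 327624\right) - 1156698 = 470508 - 1156698 = -686190$)
$\frac{O}{T{\left(-1076 \right)} - -4248314} = - \frac{686190}{110 - -4248314} = - \frac{686190}{110 + 4248314} = - \frac{686190}{4248424} = \left(-686190\right) \frac{1}{4248424} = - \frac{343095}{2124212}$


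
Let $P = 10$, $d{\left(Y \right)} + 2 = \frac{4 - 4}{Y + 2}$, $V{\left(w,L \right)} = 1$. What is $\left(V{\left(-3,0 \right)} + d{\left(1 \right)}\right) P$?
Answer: $-10$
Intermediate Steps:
$d{\left(Y \right)} = -2$ ($d{\left(Y \right)} = -2 + \frac{4 - 4}{Y + 2} = -2 + \frac{0}{2 + Y} = -2 + 0 = -2$)
$\left(V{\left(-3,0 \right)} + d{\left(1 \right)}\right) P = \left(1 - 2\right) 10 = \left(-1\right) 10 = -10$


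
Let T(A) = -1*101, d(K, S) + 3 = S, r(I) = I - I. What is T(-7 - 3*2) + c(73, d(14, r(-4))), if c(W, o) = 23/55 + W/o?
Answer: -20611/165 ≈ -124.92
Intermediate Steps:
r(I) = 0
d(K, S) = -3 + S
T(A) = -101
c(W, o) = 23/55 + W/o (c(W, o) = 23*(1/55) + W/o = 23/55 + W/o)
T(-7 - 3*2) + c(73, d(14, r(-4))) = -101 + (23/55 + 73/(-3 + 0)) = -101 + (23/55 + 73/(-3)) = -101 + (23/55 + 73*(-⅓)) = -101 + (23/55 - 73/3) = -101 - 3946/165 = -20611/165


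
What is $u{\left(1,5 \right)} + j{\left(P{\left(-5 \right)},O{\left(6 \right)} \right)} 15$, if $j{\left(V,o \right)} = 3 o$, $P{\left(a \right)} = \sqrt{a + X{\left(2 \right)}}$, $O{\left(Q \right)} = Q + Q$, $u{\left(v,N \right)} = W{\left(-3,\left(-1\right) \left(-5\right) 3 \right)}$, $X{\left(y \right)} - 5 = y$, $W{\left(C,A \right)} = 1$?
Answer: $541$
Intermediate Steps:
$X{\left(y \right)} = 5 + y$
$u{\left(v,N \right)} = 1$
$O{\left(Q \right)} = 2 Q$
$P{\left(a \right)} = \sqrt{7 + a}$ ($P{\left(a \right)} = \sqrt{a + \left(5 + 2\right)} = \sqrt{a + 7} = \sqrt{7 + a}$)
$u{\left(1,5 \right)} + j{\left(P{\left(-5 \right)},O{\left(6 \right)} \right)} 15 = 1 + 3 \cdot 2 \cdot 6 \cdot 15 = 1 + 3 \cdot 12 \cdot 15 = 1 + 36 \cdot 15 = 1 + 540 = 541$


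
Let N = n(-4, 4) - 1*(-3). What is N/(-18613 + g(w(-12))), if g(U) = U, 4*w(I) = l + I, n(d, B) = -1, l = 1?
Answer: -8/74463 ≈ -0.00010744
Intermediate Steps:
w(I) = 1/4 + I/4 (w(I) = (1 + I)/4 = 1/4 + I/4)
N = 2 (N = -1 - 1*(-3) = -1 + 3 = 2)
N/(-18613 + g(w(-12))) = 2/(-18613 + (1/4 + (1/4)*(-12))) = 2/(-18613 + (1/4 - 3)) = 2/(-18613 - 11/4) = 2/(-74463/4) = 2*(-4/74463) = -8/74463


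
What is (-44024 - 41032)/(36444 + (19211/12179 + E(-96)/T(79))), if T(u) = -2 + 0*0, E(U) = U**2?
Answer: -1035897024/387749855 ≈ -2.6716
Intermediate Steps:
T(u) = -2 (T(u) = -2 + 0 = -2)
(-44024 - 41032)/(36444 + (19211/12179 + E(-96)/T(79))) = (-44024 - 41032)/(36444 + (19211/12179 + (-96)**2/(-2))) = -85056/(36444 + (19211*(1/12179) + 9216*(-1/2))) = -85056/(36444 + (19211/12179 - 4608)) = -85056/(36444 - 56101621/12179) = -85056/387749855/12179 = -85056*12179/387749855 = -1035897024/387749855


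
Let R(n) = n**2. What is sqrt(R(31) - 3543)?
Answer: I*sqrt(2582) ≈ 50.813*I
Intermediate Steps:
sqrt(R(31) - 3543) = sqrt(31**2 - 3543) = sqrt(961 - 3543) = sqrt(-2582) = I*sqrt(2582)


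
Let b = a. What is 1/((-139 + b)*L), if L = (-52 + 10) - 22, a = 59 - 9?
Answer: 1/5696 ≈ 0.00017556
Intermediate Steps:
a = 50
b = 50
L = -64 (L = -42 - 22 = -64)
1/((-139 + b)*L) = 1/((-139 + 50)*(-64)) = 1/(-89*(-64)) = 1/5696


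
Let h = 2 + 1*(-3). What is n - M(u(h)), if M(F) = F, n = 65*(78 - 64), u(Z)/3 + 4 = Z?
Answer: 925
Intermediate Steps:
h = -1 (h = 2 - 3 = -1)
u(Z) = -12 + 3*Z
n = 910 (n = 65*14 = 910)
n - M(u(h)) = 910 - (-12 + 3*(-1)) = 910 - (-12 - 3) = 910 - 1*(-15) = 910 + 15 = 925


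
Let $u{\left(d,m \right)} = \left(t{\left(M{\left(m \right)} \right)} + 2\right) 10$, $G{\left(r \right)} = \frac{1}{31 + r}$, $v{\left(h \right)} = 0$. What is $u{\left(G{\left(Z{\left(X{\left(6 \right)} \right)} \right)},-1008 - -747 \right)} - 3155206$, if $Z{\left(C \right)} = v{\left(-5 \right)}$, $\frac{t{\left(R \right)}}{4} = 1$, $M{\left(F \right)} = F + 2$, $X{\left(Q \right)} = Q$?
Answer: $-3155146$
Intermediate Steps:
$M{\left(F \right)} = 2 + F$
$t{\left(R \right)} = 4$ ($t{\left(R \right)} = 4 \cdot 1 = 4$)
$Z{\left(C \right)} = 0$
$u{\left(d,m \right)} = 60$ ($u{\left(d,m \right)} = \left(4 + 2\right) 10 = 6 \cdot 10 = 60$)
$u{\left(G{\left(Z{\left(X{\left(6 \right)} \right)} \right)},-1008 - -747 \right)} - 3155206 = 60 - 3155206 = -3155146$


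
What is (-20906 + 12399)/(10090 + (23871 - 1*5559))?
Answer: -8507/28402 ≈ -0.29952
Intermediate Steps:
(-20906 + 12399)/(10090 + (23871 - 1*5559)) = -8507/(10090 + (23871 - 5559)) = -8507/(10090 + 18312) = -8507/28402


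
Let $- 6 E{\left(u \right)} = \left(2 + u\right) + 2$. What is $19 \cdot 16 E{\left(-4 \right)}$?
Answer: $0$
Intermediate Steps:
$E{\left(u \right)} = - \frac{2}{3} - \frac{u}{6}$ ($E{\left(u \right)} = - \frac{\left(2 + u\right) + 2}{6} = - \frac{4 + u}{6} = - \frac{2}{3} - \frac{u}{6}$)
$19 \cdot 16 E{\left(-4 \right)} = 19 \cdot 16 \left(- \frac{2}{3} - - \frac{2}{3}\right) = 304 \left(- \frac{2}{3} + \frac{2}{3}\right) = 304 \cdot 0 = 0$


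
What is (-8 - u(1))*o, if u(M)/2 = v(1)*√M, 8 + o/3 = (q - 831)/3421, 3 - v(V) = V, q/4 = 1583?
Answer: 787212/3421 ≈ 230.11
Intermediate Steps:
q = 6332 (q = 4*1583 = 6332)
v(V) = 3 - V
o = -65601/3421 (o = -24 + 3*((6332 - 831)/3421) = -24 + 3*(5501*(1/3421)) = -24 + 3*(5501/3421) = -24 + 16503/3421 = -65601/3421 ≈ -19.176)
u(M) = 4*√M (u(M) = 2*((3 - 1*1)*√M) = 2*((3 - 1)*√M) = 2*(2*√M) = 4*√M)
(-8 - u(1))*o = (-8 - 4*√1)*(-65601/3421) = (-8 - 4)*(-65601/3421) = -12*(-65601/3421) = 787212/3421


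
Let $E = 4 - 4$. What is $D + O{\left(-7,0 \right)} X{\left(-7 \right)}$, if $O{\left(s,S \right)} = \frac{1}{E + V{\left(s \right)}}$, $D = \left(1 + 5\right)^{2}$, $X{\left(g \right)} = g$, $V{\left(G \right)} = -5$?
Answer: $\frac{187}{5} \approx 37.4$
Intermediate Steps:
$E = 0$
$D = 36$ ($D = 6^{2} = 36$)
$O{\left(s,S \right)} = - \frac{1}{5}$ ($O{\left(s,S \right)} = \frac{1}{0 - 5} = \frac{1}{-5} = - \frac{1}{5}$)
$D + O{\left(-7,0 \right)} X{\left(-7 \right)} = 36 - - \frac{7}{5} = 36 + \frac{7}{5} = \frac{187}{5}$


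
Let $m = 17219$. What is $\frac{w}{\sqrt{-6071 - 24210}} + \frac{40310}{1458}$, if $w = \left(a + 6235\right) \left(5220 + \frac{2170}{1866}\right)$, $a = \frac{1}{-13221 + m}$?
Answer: $\frac{20155}{729} - \frac{40476867833065 i \sqrt{30281}}{37650729218} \approx 27.647 - 1.8708 \cdot 10^{5} i$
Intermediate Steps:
$a = \frac{1}{3998}$ ($a = \frac{1}{-13221 + 17219} = \frac{1}{3998} \approx 0.00025012$)
$w = \frac{40476867833065}{1243378}$ ($w = \left(\frac{1}{3998} + 6235\right) \left(5220 + \frac{2170}{1866}\right) = \frac{24927531 \left(5220 + 2170 \cdot \frac{1}{1866}\right)}{3998} = \frac{24927531 \left(5220 + \frac{1085}{933}\right)}{3998} = \frac{24927531}{3998} \cdot \frac{4871345}{933} = \frac{40476867833065}{1243378} \approx 3.2554 \cdot 10^{7}$)
$\frac{w}{\sqrt{-6071 - 24210}} + \frac{40310}{1458} = \frac{40476867833065}{1243378 \sqrt{-6071 - 24210}} + \frac{40310}{1458} = \frac{40476867833065}{1243378 \sqrt{-30281}} + 40310 \cdot \frac{1}{1458} = \frac{40476867833065}{1243378 i \sqrt{30281}} + \frac{20155}{729} = \frac{40476867833065 \left(- \frac{i \sqrt{30281}}{30281}\right)}{1243378} + \frac{20155}{729} = - \frac{40476867833065 i \sqrt{30281}}{37650729218} + \frac{20155}{729} = \frac{20155}{729} - \frac{40476867833065 i \sqrt{30281}}{37650729218}$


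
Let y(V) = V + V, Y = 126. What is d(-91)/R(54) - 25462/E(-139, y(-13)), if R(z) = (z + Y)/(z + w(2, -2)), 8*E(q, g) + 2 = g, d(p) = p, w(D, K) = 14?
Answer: 2280751/315 ≈ 7240.5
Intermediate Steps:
y(V) = 2*V
E(q, g) = -¼ + g/8
R(z) = (126 + z)/(14 + z) (R(z) = (z + 126)/(z + 14) = (126 + z)/(14 + z))
d(-91)/R(54) - 25462/E(-139, y(-13)) = -91*(14 + 54)/(126 + 54) - 25462/(-¼ + (2*(-13))/8) = -91/(180/68) - 25462/(-¼ + (⅛)*(-26)) = -91/((1/68)*180) - 25462/(-¼ - 13/4) = -91/45/17 - 25462/(-7/2) = -91*17/45 - 25462*(-2/7) = -1547/45 + 50924/7 = 2280751/315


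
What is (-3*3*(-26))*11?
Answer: 2574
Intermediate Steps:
(-3*3*(-26))*11 = -9*(-26)*11 = 234*11 = 2574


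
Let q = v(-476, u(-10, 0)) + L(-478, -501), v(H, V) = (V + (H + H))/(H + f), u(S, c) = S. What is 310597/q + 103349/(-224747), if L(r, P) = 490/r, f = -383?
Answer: 14331187029045072/4374250861 ≈ 3.2763e+6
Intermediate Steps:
v(H, V) = (V + 2*H)/(-383 + H) (v(H, V) = (V + (H + H))/(H - 383) = (V + 2*H)/(-383 + H))
q = 19463/205301 (q = (-10 + 2*(-476))/(-383 - 476) + 490/(-478) = (-10 - 952)/(-859) + 490*(-1/478) = -1/859*(-962) - 245/239 = 962/859 - 245/239 = 19463/205301 ≈ 0.094802)
310597/q + 103349/(-224747) = 310597/(19463/205301) + 103349/(-224747) = 310597*(205301/19463) + 103349*(-1/224747) = 63765874697/19463 - 103349/224747 = 14331187029045072/4374250861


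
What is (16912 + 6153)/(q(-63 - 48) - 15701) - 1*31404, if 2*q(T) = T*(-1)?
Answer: -982708694/31291 ≈ -31405.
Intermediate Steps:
q(T) = -T/2 (q(T) = (T*(-1))/2 = (-T)/2 = -T/2)
(16912 + 6153)/(q(-63 - 48) - 15701) - 1*31404 = (16912 + 6153)/(-(-63 - 48)/2 - 15701) - 1*31404 = 23065/(-1/2*(-111) - 15701) - 31404 = 23065/(111/2 - 15701) - 31404 = 23065/(-31291/2) - 31404 = 23065*(-2/31291) - 31404 = -46130/31291 - 31404 = -982708694/31291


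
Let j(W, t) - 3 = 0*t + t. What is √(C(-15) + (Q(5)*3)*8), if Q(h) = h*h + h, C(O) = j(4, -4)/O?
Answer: √162015/15 ≈ 26.834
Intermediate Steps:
j(W, t) = 3 + t (j(W, t) = 3 + (0*t + t) = 3 + (0 + t) = 3 + t)
C(O) = -1/O (C(O) = (3 - 4)/O = -1/O)
Q(h) = h + h² (Q(h) = h² + h = h + h²)
√(C(-15) + (Q(5)*3)*8) = √(-1/(-15) + ((5*(1 + 5))*3)*8) = √(-1*(-1/15) + ((5*6)*3)*8) = √(1/15 + (30*3)*8) = √(1/15 + 90*8) = √(1/15 + 720) = √(10801/15) = √162015/15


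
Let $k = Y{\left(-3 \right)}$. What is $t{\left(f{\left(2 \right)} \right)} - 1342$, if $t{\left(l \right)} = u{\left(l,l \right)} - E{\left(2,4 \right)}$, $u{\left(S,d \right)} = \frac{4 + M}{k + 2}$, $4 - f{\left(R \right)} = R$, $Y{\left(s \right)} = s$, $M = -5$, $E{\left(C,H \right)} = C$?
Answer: $-1343$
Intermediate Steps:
$f{\left(R \right)} = 4 - R$
$k = -3$
$u{\left(S,d \right)} = 1$ ($u{\left(S,d \right)} = \frac{4 - 5}{-3 + 2} = - \frac{1}{-1} = \left(-1\right) \left(-1\right) = 1$)
$t{\left(l \right)} = -1$ ($t{\left(l \right)} = 1 - 2 = -1$)
$t{\left(f{\left(2 \right)} \right)} - 1342 = -1 - 1342 = -1343$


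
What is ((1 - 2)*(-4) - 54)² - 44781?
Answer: -42281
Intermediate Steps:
((1 - 2)*(-4) - 54)² - 44781 = (-1*(-4) - 54)² - 44781 = (4 - 54)² - 44781 = (-50)² - 44781 = 2500 - 44781 = -42281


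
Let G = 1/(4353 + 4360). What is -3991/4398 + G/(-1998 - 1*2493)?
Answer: -52056055217/57364701678 ≈ -0.90746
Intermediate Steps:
G = 1/8713 ≈ 0.00011477
-3991/4398 + G/(-1998 - 1*2493) = -3991/4398 + 1/(8713*(-1998 - 1*2493)) = -3991*1/4398 + 1/(8713*(-1998 - 2493)) = -3991/4398 + (1/8713)/(-4491) = -3991/4398 + (1/8713)*(-1/4491) = -3991/4398 - 1/39130083 = -52056055217/57364701678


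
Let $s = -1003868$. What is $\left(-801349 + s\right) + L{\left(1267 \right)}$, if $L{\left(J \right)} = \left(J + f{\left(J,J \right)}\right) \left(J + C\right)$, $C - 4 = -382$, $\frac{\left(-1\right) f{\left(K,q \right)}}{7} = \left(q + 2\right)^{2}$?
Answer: $-10021955357$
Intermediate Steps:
$f{\left(K,q \right)} = - 7 \left(2 + q\right)^{2}$ ($f{\left(K,q \right)} = - 7 \left(q + 2\right)^{2} = - 7 \left(2 + q\right)^{2}$)
$C = -378$ ($C = 4 - 382 = -378$)
$L{\left(J \right)} = \left(-378 + J\right) \left(J - 7 \left(2 + J\right)^{2}\right)$ ($L{\left(J \right)} = \left(J - 7 \left(2 + J\right)^{2}\right) \left(J - 378\right) = \left(J - 7 \left(2 + J\right)^{2}\right) \left(-378 + J\right) = \left(-378 + J\right) \left(J - 7 \left(2 + J\right)^{2}\right)$)
$\left(-801349 + s\right) + L{\left(1267 \right)} = \left(-801349 - 1003868\right) + \left(10584 - 7 \cdot 1267^{3} + 2619 \cdot 1267^{2} + 10178 \cdot 1267\right) = -1805217 + \left(10584 - 14237308141 + 2619 \cdot 1605289 + 12895526\right) = -1805217 + \left(10584 - 14237308141 + 4204251891 + 12895526\right) = -1805217 - 10020150140 = -10021955357$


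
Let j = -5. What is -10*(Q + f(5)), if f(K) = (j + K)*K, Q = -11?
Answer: 110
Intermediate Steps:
f(K) = K*(-5 + K) (f(K) = (-5 + K)*K = K*(-5 + K))
-10*(Q + f(5)) = -10*(-11 + 5*(-5 + 5)) = -10*(-11 + 5*0) = -10*(-11 + 0) = -10*(-11) = 110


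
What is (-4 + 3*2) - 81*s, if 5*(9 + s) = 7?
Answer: 3088/5 ≈ 617.60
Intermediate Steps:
s = -38/5 (s = -9 + (⅕)*7 = -9 + 7/5 = -38/5 ≈ -7.6000)
(-4 + 3*2) - 81*s = (-4 + 3*2) - 81*(-38/5) = (-4 + 6) + 3078/5 = 2 + 3078/5 = 3088/5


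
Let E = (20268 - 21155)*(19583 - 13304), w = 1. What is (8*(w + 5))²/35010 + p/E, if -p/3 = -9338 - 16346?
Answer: 187675468/3610874995 ≈ 0.051975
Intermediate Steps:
E = -5569473 (E = -887*6279 = -5569473)
p = 77052 (p = -3*(-9338 - 16346) = -3*(-25684) = 77052)
(8*(w + 5))²/35010 + p/E = (8*(1 + 5))²/35010 + 77052/(-5569473) = (8*6)²*(1/35010) + 77052*(-1/5569473) = 48²*(1/35010) - 25684/1856491 = 2304*(1/35010) - 25684/1856491 = 128/1945 - 25684/1856491 = 187675468/3610874995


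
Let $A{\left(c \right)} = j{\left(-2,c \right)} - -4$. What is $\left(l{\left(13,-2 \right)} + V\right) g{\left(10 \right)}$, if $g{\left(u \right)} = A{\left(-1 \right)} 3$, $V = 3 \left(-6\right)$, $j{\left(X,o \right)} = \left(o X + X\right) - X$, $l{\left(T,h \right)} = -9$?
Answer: $-486$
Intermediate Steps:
$j{\left(X,o \right)} = X o$ ($j{\left(X,o \right)} = \left(X o + X\right) - X = \left(X + X o\right) - X = X o$)
$V = -18$
$A{\left(c \right)} = 4 - 2 c$ ($A{\left(c \right)} = - 2 c - -4 = - 2 c + 4 = 4 - 2 c$)
$g{\left(u \right)} = 18$ ($g{\left(u \right)} = \left(4 - -2\right) 3 = \left(4 + 2\right) 3 = 6 \cdot 3 = 18$)
$\left(l{\left(13,-2 \right)} + V\right) g{\left(10 \right)} = \left(-9 - 18\right) 18 = \left(-27\right) 18 = -486$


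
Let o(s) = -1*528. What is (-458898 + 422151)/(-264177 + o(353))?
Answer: 12249/88235 ≈ 0.13882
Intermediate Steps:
o(s) = -528
(-458898 + 422151)/(-264177 + o(353)) = (-458898 + 422151)/(-264177 - 528) = -36747/(-264705) = -36747*(-1/264705) = 12249/88235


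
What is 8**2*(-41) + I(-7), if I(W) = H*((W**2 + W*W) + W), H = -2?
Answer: -2806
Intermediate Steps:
I(W) = -4*W**2 - 2*W (I(W) = -2*((W**2 + W*W) + W) = -2*((W**2 + W**2) + W) = -2*(2*W**2 + W) = -2*(W + 2*W**2) = -4*W**2 - 2*W)
8**2*(-41) + I(-7) = 8**2*(-41) - 2*(-7)*(1 + 2*(-7)) = 64*(-41) - 2*(-7)*(1 - 14) = -2624 - 2*(-7)*(-13) = -2624 - 182 = -2806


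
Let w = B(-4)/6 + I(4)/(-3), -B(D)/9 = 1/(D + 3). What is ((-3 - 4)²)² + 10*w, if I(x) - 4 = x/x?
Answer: 7198/3 ≈ 2399.3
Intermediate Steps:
B(D) = -9/(3 + D) (B(D) = -9/(D + 3) = -9/(3 + D))
I(x) = 5 (I(x) = 4 + x/x = 4 + 1 = 5)
w = -⅙ (w = -9/(3 - 4)/6 + 5/(-3) = -9/(-1)*(⅙) + 5*(-⅓) = -9*(-1)*(⅙) - 5/3 = 9*(⅙) - 5/3 = 3/2 - 5/3 = -⅙ ≈ -0.16667)
((-3 - 4)²)² + 10*w = ((-3 - 4)²)² + 10*(-⅙) = ((-7)²)² - 5/3 = 49² - 5/3 = 2401 - 5/3 = 7198/3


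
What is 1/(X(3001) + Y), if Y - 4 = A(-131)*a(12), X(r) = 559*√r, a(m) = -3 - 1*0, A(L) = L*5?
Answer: -1969/933878520 + 559*√3001/933878520 ≈ 3.0683e-5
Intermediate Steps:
A(L) = 5*L
a(m) = -3 (a(m) = -3 + 0 = -3)
Y = 1969 (Y = 4 + (5*(-131))*(-3) = 4 - 655*(-3) = 4 + 1965 = 1969)
1/(X(3001) + Y) = 1/(559*√3001 + 1969) = 1/(1969 + 559*√3001)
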